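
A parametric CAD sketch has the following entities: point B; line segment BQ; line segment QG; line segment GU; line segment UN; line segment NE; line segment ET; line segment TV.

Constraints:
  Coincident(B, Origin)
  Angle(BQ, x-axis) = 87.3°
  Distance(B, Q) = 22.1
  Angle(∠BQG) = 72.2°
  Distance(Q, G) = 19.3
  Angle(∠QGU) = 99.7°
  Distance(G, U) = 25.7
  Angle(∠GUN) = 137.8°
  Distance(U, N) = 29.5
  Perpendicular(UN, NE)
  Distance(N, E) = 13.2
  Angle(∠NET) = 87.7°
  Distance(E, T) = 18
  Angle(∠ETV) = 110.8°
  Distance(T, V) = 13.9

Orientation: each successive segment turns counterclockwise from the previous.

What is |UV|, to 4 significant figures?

7.139

B is at the origin; BQ runs at 87.3° with length 22.1, so Q = (1.041, 22.08). ∠BQG = 72.2° gives QG at -164.9° from the x-axis; with |QG| = 19.3, G = (-17.59, 17.05). ∠QGU = 99.7° gives GU at -84.60° from the x-axis; with |GU| = 25.7, U = (-15.17, -8.538). ∠GUN = 137.8° gives UN at -42.40° from the x-axis; with |UN| = 29.5, N = (6.610, -28.43). UN ⟂ NE, so NE runs at 47.60°; with |NE| = 13.2, E = (15.51, -18.68). ∠NET = 87.7° gives ET at 139.9° from the x-axis; with |ET| = 18.0, T = (1.743, -7.088). ∠ETV = 110.8° gives TV at -150.9° from the x-axis; with |TV| = 13.9, V = (-10.40, -13.85). Then |UV| = |V − U| = 7.139.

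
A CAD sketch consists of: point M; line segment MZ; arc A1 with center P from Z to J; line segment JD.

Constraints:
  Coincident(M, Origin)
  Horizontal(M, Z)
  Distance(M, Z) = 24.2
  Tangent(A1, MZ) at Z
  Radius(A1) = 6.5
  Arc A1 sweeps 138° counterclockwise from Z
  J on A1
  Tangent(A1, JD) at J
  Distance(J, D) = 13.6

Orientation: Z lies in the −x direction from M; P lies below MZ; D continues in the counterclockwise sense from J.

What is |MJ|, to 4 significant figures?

30.72

M is at the origin; M and Z share the same y with |MZ| = 24.2 and Z on the −x side, so Z = (-24.20, 0.000). Since A1 is tangent to MZ there, PZ ⟂ MZ, so P = Z + (0, -6.5) = (-24.20, -6.500). On A1, Z sits at bearing 90° from P; a 138° counterclockwise sweep puts J at bearing 228°, so J = P + 6.5·(cos 228°, sin 228°) = (-28.55, -11.33). Then |MJ| = |J − M| = 30.72.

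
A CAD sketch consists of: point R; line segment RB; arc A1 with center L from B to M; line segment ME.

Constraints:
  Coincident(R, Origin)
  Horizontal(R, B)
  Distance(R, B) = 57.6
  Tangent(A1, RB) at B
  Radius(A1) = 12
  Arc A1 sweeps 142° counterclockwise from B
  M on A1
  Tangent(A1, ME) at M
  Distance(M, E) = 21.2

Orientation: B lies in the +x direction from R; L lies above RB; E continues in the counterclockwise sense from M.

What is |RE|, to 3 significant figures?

59.3

R is at the origin; RB is horizontal with |RB| = 57.6 and B on the +x side, so B = (57.6, 0.00). A1 meets RB tangentially, so LB is at right angles to RB, so L = B + (0, 12) = (57.6, 12.0). On A1, B sits at bearing -90° from L; a 142° counterclockwise sweep puts M at bearing 52°, so M = L + 12.0·(cos 52°, sin 52°) = (65.0, 21.5). Tangency of A1 to ME means the radius LM is perpendicular to ME, so ME runs along (−sin 52°, cos 52°); with |ME| = 21.2, E = (48.3, 34.5). Then |RE| = |E − R| = 59.3.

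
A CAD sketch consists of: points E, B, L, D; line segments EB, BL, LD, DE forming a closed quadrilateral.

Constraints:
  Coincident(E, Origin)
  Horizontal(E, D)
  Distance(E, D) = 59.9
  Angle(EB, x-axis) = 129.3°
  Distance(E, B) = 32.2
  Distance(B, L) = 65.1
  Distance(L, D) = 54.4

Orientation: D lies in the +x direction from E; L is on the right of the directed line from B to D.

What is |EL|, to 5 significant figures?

33.352

E is at the origin; E and D share the same y with |ED| = 59.9 and D in +x, so D = (59.9, 0). EB runs at 129.3° with |EB| = 32.2, so B = (-20.395, 24.918). L is determined by |BL| = 65.1 and |LD| = 54.4 together: it lies at the intersection of circle(B, 65.1) and circle(D, 54.4). With |BD| = 84.072, the foot of the radical line on BD is 49.641 from B and the perpendicular offset is √(65.1² − 49.641²) = 42.117. Taking the right-of-BD solution: L = (14.533, -30.019).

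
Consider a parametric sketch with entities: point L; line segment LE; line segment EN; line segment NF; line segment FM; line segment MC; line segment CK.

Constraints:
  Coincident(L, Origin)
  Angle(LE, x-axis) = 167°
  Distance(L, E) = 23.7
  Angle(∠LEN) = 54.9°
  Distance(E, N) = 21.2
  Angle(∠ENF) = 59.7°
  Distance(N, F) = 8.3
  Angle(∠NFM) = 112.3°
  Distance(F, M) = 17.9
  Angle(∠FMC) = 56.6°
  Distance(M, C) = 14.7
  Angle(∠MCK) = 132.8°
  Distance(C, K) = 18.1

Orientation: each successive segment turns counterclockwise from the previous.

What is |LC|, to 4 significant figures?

26.15

L is at the origin; LE runs at 167.0° with length 23.7, so E = (-23.09, 5.331). ∠LEN = 54.9° gives EN at -67.90° from the x-axis; with |EN| = 21.2, N = (-15.12, -14.31). ∠ENF = 59.7° gives NF at 52.40° from the x-axis; with |NF| = 8.3, F = (-10.05, -7.735). ∠NFM = 112.3° gives FM at 120.1° from the x-axis; with |FM| = 17.9, M = (-19.03, 7.751). ∠FMC = 56.6° gives MC at -116.5° from the x-axis; with |MC| = 14.7, C = (-25.59, -5.404). Then |LC| = |C − L| = 26.15.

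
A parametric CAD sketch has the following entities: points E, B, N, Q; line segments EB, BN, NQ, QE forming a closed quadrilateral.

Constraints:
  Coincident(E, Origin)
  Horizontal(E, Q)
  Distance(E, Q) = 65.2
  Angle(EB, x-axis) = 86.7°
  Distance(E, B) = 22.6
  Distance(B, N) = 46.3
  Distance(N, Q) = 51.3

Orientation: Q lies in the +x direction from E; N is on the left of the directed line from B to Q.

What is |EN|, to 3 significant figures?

61.6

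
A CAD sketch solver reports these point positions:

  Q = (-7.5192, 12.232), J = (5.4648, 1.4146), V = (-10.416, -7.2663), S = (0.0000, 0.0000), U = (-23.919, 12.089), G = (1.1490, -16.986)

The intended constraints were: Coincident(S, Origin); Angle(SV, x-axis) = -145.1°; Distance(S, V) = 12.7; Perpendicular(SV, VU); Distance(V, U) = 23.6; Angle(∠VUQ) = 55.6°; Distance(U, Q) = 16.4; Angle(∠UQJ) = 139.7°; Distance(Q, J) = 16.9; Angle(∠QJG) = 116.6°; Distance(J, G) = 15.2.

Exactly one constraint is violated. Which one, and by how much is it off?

Distance(J, G) = 15.2 — off by 3.70.

S = (0.00, 0.00) ✓; SV at -145.1° ✓; |SV| = 12.70 ✓; ∠(SV, VU) = 90.00° ✓; |VU| = 23.60 ✓; ∠VUQ = 55.60° ✓; |UQ| = 16.40 ✓; ∠UQJ = 139.7° ✓; |QJ| = 16.90 ✓; ∠QJG = 116.6° ✓; |JG| = 18.90 ✗.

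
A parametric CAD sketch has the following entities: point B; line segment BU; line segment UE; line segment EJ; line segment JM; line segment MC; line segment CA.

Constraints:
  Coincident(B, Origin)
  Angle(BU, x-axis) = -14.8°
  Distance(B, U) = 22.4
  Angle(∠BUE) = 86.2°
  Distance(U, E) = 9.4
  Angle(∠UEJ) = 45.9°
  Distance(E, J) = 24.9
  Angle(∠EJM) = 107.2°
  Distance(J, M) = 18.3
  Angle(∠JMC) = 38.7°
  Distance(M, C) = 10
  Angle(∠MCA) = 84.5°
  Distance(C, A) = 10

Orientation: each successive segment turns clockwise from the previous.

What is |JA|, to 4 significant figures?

5.447

∠JMC = 38.7° gives MC at -96.80° from the x-axis; with |MC| = 10.0, C = (19.11, 10.39). ∠MCA = 84.5° gives CA at 167.7° from the x-axis; with |CA| = 10.0, A = (9.336, 12.52). Then |JA| = |A − J| = 5.447.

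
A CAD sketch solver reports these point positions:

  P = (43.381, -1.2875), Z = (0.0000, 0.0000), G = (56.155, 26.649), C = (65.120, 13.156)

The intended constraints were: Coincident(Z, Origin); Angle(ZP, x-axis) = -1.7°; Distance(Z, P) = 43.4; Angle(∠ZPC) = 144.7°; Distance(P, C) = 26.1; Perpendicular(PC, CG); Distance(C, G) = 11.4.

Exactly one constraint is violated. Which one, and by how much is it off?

Distance(C, G) = 11.4 — off by 4.80.

Z = (0.00, 0.00) ✓; ZP at -1.700° ✓; |ZP| = 43.40 ✓; ∠ZPC = 144.7° ✓; |PC| = 26.10 ✓; ∠(PC, CG) = 90.00° ✓; |CG| = 16.20 ✗.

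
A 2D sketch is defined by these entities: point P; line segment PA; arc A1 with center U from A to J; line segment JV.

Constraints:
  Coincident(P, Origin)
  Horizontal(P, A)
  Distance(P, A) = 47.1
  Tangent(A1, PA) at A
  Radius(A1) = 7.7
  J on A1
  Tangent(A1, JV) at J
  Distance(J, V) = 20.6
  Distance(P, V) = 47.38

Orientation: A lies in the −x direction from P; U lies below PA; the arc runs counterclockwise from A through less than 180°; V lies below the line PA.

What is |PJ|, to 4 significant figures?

54.23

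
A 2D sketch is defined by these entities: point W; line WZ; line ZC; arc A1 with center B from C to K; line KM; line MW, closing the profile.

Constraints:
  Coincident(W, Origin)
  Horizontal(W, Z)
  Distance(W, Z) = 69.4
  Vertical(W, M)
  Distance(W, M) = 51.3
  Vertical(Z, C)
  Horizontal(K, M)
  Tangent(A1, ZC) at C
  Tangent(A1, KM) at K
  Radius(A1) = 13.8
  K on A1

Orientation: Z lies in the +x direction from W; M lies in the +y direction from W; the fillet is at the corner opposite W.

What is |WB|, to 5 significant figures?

67.064

WM is vertical with |WM| = 51.3 and M on the +y side, so M = (0.0000, 51.300). The virtual corner opposite W is at (69.400, 51.300). Tangency of A1 to ZC means the radius BC is perpendicular to ZC and tangency of A1 to KM means the radius BK is perpendicular to KM, with radius 13.8, so the center B sits 13.8 in from both sides at B = (55.600, 37.500). Then |WB| = |B − W| = 67.064.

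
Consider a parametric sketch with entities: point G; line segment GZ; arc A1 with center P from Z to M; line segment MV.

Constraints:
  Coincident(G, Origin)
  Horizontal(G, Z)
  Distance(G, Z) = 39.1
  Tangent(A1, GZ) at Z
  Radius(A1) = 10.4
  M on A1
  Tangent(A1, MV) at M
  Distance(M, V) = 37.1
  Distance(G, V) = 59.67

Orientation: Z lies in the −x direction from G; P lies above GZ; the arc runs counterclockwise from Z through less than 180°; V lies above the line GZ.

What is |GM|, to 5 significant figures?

31.223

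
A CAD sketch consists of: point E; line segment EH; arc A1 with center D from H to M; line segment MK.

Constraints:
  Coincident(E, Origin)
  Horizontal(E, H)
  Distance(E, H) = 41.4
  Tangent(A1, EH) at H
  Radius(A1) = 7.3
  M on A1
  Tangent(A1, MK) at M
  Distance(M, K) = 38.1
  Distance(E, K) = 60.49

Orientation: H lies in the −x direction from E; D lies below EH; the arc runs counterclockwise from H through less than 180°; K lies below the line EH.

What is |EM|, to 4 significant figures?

49.32

E is at the origin; EH is horizontal with |EH| = 41.4 and H on the −x side, so H = (-41.40, 0.000). Tangency of A1 to EH means the radius DH is perpendicular to EH, so D = H + (0, -7.3) = (-41.40, -7.300). Since DM ⟂ MK (tangency), |DK| = √(7.3² + 38.1²) = 38.79 regardless of where M sits on A1. So K lies on both circle(E, 60.49) and circle(D, 38.79); the below-EH intersection is K = (-39.24, -46.03). M is the foot of the tangent from K: M = (-48.48, -9.070).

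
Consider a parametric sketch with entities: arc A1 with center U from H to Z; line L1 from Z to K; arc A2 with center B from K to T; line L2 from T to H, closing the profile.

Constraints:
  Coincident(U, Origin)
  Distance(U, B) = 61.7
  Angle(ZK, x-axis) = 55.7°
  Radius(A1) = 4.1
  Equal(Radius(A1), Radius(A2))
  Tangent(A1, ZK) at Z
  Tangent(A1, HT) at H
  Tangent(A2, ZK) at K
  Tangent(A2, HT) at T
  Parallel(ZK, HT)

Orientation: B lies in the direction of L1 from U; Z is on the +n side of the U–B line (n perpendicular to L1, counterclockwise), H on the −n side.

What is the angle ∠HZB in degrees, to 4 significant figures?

86.20°

The slot axis is L1's direction at 55.7°, so u = (cos 55.7°, sin 55.7°) = (0.5635, 0.8261) and n = (−sin 55.7°, cos 55.7°) = (-0.8261, 0.5635). U is at the origin and B lies 61.7 along u from U, so B = 61.7·u = (34.77, 50.97). Tangency of A1 to both parallel lines with radius 4.1 puts Z and H at U ± 4.1·n: Z = (-3.387, 2.310), H = (3.387, -2.310). Then cos ∠HZB = ZH·ZB / (|ZH||ZB|), giving 86.20°.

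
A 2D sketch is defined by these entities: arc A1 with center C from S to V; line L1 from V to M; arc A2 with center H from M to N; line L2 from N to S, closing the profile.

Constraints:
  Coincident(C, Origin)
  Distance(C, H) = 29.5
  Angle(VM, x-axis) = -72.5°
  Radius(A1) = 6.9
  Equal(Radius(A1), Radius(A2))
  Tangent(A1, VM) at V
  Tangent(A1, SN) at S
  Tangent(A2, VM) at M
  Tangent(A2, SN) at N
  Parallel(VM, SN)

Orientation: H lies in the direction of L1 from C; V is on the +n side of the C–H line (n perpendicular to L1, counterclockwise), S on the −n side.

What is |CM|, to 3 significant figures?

30.3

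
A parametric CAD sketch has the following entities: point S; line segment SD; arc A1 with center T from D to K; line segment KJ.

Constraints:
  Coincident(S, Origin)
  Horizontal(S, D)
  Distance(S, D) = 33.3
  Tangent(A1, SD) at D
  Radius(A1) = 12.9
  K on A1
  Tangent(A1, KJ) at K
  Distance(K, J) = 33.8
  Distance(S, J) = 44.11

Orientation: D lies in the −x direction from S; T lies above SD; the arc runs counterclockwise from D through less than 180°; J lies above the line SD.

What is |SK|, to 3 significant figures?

22.9

S is at the origin; S and D share the same y with |SD| = 33.3 and D on the −x side, so D = (-33.3, 0.00). A1 meets SD tangentially, so TD is at right angles to SD, so T = D + (0, 12.9) = (-33.3, 12.9). Since TK ⟂ KJ (tangency), |TJ| = √(12.9² + 33.8²) = 36.2 regardless of where K sits on A1. So J lies on both circle(S, 44.11) and circle(T, 36.2); the above-SD intersection is J = (-12.3, 42.4). K is the foot of the tangent from J: K = (-20.8, 9.65).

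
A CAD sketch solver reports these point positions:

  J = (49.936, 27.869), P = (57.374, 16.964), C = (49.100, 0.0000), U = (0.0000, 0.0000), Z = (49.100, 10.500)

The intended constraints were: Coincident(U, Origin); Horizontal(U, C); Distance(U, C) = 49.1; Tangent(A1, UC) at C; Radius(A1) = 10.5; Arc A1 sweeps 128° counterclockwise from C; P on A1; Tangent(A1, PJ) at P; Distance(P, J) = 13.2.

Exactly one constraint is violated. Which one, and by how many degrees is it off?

Tangent(A1, PJ) at P — off by 3.70°.

U = (0.00, 0.00) ✓; U.y = 0.00, C.y = 0.00 ✓; |UC| = 49.10 ✓; ∠(ZC, CU) = 90.00° ✓; |ZC| = 10.50 ✓; bearing(Z→P) − bearing(Z→C) = 128.0° ✓; |ZP| = 10.50 ✓; ∠(ZP, PJ) = 93.70° ✗; |PJ| = 13.20 ✓.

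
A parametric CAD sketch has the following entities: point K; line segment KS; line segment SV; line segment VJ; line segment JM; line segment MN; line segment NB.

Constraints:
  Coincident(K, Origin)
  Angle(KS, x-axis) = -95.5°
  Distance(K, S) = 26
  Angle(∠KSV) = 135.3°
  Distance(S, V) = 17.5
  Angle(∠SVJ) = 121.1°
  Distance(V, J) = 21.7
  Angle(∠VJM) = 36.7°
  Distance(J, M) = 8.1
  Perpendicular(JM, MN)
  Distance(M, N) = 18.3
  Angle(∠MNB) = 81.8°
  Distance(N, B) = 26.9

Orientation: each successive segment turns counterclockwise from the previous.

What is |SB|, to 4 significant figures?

52.75

K is at the origin; KS runs at -95.5° with length 26.0, so S = (-2.492, -25.88). ∠KSV = 135.3° gives SV at -50.80° from the x-axis; with |SV| = 17.5, V = (8.569, -39.44). ∠SVJ = 121.1° gives VJ at 8.100° from the x-axis; with |VJ| = 21.7, J = (30.05, -36.38). ∠VJM = 36.7° gives JM at 151.4° from the x-axis; with |JM| = 8.1, M = (22.94, -32.51). JM ⟂ MN, so MN runs at -118.6°; with |MN| = 18.3, N = (14.18, -48.57). ∠MNB = 81.8° gives NB at -20.40° from the x-axis; with |NB| = 26.9, B = (39.39, -57.95). Then |SB| = |B − S| = 52.75.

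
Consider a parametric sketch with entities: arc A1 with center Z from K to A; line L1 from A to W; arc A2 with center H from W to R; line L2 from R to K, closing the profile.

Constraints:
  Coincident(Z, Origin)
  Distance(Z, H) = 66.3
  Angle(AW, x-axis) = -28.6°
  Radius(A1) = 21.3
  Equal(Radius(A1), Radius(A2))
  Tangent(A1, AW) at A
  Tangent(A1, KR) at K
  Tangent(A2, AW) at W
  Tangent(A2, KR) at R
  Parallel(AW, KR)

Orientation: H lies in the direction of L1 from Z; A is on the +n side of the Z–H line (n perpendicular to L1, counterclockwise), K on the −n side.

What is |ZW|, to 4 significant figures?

69.64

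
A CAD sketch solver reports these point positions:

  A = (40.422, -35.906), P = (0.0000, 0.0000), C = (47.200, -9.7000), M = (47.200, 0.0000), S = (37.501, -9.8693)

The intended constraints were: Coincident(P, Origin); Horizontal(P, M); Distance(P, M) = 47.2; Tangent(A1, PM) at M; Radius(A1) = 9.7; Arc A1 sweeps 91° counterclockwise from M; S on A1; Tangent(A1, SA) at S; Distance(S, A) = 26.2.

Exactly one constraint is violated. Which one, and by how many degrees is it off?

Tangent(A1, SA) at S — off by 5.40°.

P = (0.00, 0.00) ✓; P.y = 0.00, M.y = 0.00 ✓; |PM| = 47.20 ✓; ∠(CM, MP) = 90.00° ✓; |CM| = 9.700 ✓; bearing(C→S) − bearing(C→M) = 91.00° ✓; |CS| = 9.700 ✓; ∠(CS, SA) = 84.60° ✗; |SA| = 26.20 ✓.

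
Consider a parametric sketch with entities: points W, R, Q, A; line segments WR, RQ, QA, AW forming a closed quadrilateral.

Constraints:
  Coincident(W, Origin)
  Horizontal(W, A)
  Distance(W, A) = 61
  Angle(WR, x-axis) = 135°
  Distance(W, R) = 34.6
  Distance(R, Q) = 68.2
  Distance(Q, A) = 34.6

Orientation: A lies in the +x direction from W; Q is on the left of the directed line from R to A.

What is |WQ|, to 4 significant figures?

52.78

Checks: |RQ| = 68.20 ✓; |QA| = 34.60 ✓.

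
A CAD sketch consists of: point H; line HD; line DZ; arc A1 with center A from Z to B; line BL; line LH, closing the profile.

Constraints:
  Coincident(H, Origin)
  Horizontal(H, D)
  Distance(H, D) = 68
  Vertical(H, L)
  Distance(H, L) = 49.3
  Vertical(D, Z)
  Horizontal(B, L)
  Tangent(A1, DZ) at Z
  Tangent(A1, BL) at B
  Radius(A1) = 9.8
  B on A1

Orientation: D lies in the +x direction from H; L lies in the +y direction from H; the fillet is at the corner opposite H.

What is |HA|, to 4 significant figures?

70.34

HL is vertical with |HL| = 49.3 and L on the +y side, so L = (0.000, 49.30). The virtual corner opposite H is at (68.00, 49.30). The tangent condition forces AZ to be normal to DZ and the tangent condition forces AB to be normal to BL, with radius 9.8, so the center A sits 9.8 in from both sides at A = (58.20, 39.50). Then |HA| = |A − H| = 70.34.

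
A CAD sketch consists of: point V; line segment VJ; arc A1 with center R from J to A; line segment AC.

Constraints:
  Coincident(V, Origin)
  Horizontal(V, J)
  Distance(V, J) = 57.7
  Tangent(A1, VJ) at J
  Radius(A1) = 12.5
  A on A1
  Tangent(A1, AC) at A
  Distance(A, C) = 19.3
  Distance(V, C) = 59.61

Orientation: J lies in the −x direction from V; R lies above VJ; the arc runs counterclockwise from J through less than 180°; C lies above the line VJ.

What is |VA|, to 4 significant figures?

47.80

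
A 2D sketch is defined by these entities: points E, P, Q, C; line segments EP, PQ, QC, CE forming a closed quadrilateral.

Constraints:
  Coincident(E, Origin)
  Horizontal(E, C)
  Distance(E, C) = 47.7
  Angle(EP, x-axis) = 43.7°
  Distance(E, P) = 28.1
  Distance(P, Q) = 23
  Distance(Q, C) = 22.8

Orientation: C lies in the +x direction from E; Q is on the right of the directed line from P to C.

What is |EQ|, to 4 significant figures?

25.30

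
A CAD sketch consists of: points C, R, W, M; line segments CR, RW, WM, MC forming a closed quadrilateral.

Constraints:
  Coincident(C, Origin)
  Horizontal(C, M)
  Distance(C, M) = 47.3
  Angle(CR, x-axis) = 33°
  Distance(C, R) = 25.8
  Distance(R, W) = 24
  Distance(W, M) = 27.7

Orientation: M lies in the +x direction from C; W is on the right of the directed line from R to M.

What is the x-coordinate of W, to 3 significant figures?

21.4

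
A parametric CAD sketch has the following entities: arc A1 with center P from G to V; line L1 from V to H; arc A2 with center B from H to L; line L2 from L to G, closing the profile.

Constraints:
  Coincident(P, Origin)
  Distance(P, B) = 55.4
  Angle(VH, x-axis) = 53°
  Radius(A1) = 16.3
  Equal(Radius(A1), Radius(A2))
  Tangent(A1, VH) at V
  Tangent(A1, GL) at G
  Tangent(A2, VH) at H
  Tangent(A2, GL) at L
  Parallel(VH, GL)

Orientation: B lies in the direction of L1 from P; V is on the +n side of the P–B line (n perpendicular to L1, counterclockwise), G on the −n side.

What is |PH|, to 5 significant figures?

57.748

Tangency of A1 to both parallel lines with radius 16.3 puts V and G at P ± 16.3·n: V = (-13.018, 9.8096), G = (13.018, -9.8096). Equal radii place H and L the same way about B: H = B + 16.3·n = (20.323, 54.054), L = B − 16.3·n = (46.358, 34.435). Then |PH| = |H − P| = 57.748.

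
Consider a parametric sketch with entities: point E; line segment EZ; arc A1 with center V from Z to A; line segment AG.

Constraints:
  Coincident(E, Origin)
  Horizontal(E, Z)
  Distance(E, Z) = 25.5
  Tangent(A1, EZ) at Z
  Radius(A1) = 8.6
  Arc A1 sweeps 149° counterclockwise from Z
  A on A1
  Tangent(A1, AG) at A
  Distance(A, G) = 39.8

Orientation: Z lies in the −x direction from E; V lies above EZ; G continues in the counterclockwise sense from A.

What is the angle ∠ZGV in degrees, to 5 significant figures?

7.6621°

On A1, Z sits at bearing -90° from V; a 149° counterclockwise sweep puts A at bearing 59°, so A = V + 8.6·(cos 59°, sin 59°) = (-21.071, 15.972). Tangency of A1 to AG means the radius VA is perpendicular to AG, so AG runs along (−sin 59°, cos 59°); with |AG| = 39.8, G = (-55.186, 36.470). Then cos ∠ZGV = GZ·GV / (|GZ||GV|), giving 7.6621°.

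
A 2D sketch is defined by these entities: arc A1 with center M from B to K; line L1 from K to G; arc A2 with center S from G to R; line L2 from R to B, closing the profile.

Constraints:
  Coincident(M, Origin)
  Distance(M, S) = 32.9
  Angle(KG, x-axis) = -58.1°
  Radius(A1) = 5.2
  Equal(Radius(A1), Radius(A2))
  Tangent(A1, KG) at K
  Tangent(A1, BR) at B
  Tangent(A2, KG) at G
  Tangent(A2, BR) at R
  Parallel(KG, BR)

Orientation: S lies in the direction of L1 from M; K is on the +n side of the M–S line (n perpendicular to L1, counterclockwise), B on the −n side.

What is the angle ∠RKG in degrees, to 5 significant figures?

17.542°

The slot axis is L1's direction at -58.1°, so u = (cos -58.1°, sin -58.1°) = (0.52844, -0.84897) and n = (−sin -58.1°, cos -58.1°) = (0.84897, 0.52844). M is at the origin and S lies 32.9 along u from M, so S = 32.9·u = (17.386, -27.931). Tangency of A1 to both parallel lines with radius 5.2 puts K and B at M ± 5.2·n: K = (4.4147, 2.7479), B = (-4.4147, -2.7479). Equal radii place G and R the same way about S: G = S + 5.2·n = (21.800, -25.183), R = S − 5.2·n = (12.971, -30.679). Then cos ∠RKG = KR·KG / (|KR||KG|), giving 17.542°.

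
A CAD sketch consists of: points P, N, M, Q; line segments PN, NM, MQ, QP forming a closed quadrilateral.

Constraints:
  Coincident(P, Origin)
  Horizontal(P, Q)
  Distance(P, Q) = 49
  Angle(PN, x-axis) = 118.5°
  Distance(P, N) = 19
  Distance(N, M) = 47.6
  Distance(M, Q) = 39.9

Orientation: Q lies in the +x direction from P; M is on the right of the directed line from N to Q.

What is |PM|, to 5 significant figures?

28.685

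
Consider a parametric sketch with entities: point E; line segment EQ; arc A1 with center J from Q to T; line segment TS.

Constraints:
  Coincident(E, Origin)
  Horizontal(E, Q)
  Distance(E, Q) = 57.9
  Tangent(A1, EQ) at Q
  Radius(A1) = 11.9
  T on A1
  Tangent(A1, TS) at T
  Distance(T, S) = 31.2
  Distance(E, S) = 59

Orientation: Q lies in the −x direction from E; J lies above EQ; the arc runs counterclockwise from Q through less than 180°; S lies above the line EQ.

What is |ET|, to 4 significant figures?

47.25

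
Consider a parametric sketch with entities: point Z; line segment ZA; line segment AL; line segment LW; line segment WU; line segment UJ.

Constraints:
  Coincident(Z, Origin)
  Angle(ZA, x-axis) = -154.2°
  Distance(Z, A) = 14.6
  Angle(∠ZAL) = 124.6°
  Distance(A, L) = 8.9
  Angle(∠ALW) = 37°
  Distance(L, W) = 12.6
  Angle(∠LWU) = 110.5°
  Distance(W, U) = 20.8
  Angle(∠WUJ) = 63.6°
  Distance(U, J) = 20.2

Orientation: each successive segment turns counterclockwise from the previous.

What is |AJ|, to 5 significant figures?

14.098

Z is at the origin; ZA runs at -154.2° with length 14.6, so A = (-13.145, -6.3544). ∠ZAL = 124.6° gives AL at -98.800° from the x-axis; with |AL| = 8.9, L = (-14.506, -15.150). ∠ALW = 37.0° gives LW at 44.200° from the x-axis; with |LW| = 12.6, W = (-5.4732, -6.3653). ∠LWU = 110.5° gives WU at 113.70° from the x-axis; with |WU| = 20.8, U = (-13.834, 12.680). ∠WUJ = 63.6° gives UJ at -129.90° from the x-axis; with |UJ| = 20.2, J = (-26.791, -2.8163). Then |AJ| = |J − A| = 14.098.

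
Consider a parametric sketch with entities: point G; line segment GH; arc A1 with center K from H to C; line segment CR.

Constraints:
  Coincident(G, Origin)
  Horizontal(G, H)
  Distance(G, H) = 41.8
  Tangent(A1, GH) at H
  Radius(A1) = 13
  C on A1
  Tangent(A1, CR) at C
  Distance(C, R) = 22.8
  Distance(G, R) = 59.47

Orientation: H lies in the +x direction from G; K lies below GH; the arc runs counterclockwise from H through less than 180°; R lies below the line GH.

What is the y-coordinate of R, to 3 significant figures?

-39.1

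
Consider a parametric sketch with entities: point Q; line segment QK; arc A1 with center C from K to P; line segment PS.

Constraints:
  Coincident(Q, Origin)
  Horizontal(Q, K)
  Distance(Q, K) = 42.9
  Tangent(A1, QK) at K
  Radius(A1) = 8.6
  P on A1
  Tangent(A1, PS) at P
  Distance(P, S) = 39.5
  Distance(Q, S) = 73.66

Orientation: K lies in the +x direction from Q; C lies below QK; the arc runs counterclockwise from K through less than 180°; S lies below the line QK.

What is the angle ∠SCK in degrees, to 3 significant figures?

159°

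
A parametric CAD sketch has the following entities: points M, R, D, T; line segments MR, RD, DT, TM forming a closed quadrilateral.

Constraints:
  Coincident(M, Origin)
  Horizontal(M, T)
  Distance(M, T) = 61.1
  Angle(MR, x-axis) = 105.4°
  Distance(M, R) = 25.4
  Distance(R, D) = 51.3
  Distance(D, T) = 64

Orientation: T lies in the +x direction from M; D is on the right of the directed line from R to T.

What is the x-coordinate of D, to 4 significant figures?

2.599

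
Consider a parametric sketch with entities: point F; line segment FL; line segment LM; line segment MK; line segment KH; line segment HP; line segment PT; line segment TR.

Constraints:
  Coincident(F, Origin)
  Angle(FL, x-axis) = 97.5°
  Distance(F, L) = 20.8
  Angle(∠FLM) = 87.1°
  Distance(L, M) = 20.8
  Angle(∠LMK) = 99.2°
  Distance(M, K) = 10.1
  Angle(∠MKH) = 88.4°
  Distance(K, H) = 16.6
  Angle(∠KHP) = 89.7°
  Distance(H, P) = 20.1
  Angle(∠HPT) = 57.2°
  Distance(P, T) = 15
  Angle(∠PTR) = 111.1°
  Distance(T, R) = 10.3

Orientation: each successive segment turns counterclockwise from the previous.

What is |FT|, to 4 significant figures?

27.21

F is at the origin; FL runs at 97.5° with length 20.8, so L = (-2.715, 20.62). ∠FLM = 87.1° gives LM at -169.6° from the x-axis; with |LM| = 20.8, M = (-23.17, 16.87). ∠LMK = 99.2° gives MK at -88.80° from the x-axis; with |MK| = 10.1, K = (-22.96, 6.769). ∠MKH = 88.4° gives KH at 2.800° from the x-axis; with |KH| = 16.6, H = (-6.382, 7.580). ∠KHP = 89.7° gives HP at 93.10° from the x-axis; with |HP| = 20.1, P = (-7.469, 27.65). ∠HPT = 57.2° gives PT at -144.1° from the x-axis; with |PT| = 15.0, T = (-19.62, 18.86). Then |FT| = |T − F| = 27.21.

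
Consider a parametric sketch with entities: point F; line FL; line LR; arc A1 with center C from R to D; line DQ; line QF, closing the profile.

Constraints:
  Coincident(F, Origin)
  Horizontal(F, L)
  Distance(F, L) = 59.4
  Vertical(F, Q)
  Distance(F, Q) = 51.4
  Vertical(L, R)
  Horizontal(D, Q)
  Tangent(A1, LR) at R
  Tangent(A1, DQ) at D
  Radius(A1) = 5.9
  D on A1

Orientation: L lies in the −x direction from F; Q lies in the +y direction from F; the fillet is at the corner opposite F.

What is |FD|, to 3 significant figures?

74.2

F is at the origin; F and L share the same y with |FL| = 59.4 and L on the −x side, so L = (-59.4, 0.00). F and Q share the same x with |FQ| = 51.4 and Q on the +y side, so Q = (0.00, 51.4). The virtual corner opposite F is at (-59.4, 51.4). Tangency of A1 to LR means the radius CR is perpendicular to LR and the tangent condition forces CD to be normal to DQ, with radius 5.9, so the center C sits 5.9 in from both sides at C = (-53.5, 45.5). That places the tangent points at R = (-59.4, 45.5) on LR and D = (-53.5, 51.4) on DQ. Then |FD| = |D − F| = 74.2.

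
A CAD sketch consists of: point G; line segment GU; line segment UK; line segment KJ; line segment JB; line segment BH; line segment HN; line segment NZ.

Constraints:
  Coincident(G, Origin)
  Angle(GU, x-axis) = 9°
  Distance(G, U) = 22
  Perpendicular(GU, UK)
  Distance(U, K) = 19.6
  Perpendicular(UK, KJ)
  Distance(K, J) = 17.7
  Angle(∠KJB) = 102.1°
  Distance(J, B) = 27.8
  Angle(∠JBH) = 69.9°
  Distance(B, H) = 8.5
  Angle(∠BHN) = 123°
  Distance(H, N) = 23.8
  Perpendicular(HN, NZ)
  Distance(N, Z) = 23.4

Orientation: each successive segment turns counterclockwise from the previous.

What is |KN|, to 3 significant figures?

6.72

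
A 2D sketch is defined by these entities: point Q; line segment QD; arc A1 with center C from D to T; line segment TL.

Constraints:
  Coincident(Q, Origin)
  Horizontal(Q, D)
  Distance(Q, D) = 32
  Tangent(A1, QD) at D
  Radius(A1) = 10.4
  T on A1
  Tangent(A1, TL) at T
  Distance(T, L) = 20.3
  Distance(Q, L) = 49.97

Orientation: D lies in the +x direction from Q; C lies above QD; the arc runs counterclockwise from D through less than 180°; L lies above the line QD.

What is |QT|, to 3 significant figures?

44.0

Checks: ∠(CD, DQ) = 90.00° ✓; |CT| = 10.40 ✓; ∠(CT, TL) = 90.00° ✓; |TL| = 20.30 ✓; |QL| = 49.97 ✓.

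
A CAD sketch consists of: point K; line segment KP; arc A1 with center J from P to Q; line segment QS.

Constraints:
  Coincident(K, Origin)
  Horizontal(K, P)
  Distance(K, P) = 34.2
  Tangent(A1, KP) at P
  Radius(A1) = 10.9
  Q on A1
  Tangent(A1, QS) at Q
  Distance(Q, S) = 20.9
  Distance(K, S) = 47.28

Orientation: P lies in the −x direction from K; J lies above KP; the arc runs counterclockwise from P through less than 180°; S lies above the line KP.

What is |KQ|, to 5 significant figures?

28.564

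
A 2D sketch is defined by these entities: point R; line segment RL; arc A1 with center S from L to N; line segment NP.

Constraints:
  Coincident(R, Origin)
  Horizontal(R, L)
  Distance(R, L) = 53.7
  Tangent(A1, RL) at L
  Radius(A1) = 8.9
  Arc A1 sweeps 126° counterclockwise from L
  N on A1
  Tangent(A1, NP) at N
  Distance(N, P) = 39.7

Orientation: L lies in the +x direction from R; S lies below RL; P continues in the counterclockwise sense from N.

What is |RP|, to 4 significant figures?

83.76

R is at the origin; RL is horizontal with |RL| = 53.7 and L on the +x side, so L = (53.70, 0.000). The tangent condition forces SL to be normal to RL, so S = L + (0, -8.9) = (53.70, -8.900). On A1, L sits at bearing 90° from S; a 126° counterclockwise sweep puts N at bearing 216°, so N = S + 8.9·(cos 216°, sin 216°) = (46.50, -14.13). A1 meets NP tangentially, so SN is at right angles to NP, so NP runs along (−sin 216°, cos 216°); with |NP| = 39.7, P = (69.83, -46.25). Then |RP| = |P − R| = 83.76.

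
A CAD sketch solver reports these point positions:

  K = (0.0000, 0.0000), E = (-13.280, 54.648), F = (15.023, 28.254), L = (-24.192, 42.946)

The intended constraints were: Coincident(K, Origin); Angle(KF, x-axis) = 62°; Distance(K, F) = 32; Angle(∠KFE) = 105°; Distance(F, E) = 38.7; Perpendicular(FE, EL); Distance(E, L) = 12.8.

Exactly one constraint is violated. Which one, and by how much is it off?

Distance(E, L) = 12.8 — off by 3.20.

K = (0.00, 0.00) ✓; KF at 62.00° ✓; |KF| = 32.00 ✓; ∠KFE = 105.0° ✓; |FE| = 38.70 ✓; ∠(FE, EL) = 90.00° ✓; |EL| = 16.00 ✗.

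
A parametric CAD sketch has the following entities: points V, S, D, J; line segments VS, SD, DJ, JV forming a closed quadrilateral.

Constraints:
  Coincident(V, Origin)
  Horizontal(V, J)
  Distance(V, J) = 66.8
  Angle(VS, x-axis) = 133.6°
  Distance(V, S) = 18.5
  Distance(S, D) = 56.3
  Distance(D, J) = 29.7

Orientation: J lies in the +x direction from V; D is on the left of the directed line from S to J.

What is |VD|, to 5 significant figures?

47.006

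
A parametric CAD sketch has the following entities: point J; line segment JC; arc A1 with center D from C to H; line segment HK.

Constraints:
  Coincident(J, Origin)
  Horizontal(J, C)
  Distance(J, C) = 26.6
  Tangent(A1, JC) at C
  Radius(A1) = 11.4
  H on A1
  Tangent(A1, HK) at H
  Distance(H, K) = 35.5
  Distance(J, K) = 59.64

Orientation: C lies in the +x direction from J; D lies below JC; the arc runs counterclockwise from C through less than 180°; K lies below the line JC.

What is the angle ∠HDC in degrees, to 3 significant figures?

123°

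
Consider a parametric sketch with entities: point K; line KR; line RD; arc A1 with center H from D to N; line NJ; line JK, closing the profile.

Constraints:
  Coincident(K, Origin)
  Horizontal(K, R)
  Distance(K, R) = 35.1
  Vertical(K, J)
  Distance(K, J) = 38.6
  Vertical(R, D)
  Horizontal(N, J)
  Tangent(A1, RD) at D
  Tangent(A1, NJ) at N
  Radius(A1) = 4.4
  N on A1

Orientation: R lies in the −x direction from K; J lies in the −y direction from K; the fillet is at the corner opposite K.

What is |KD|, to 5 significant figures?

49.007

K is at the origin; KR is horizontal with |KR| = 35.1 and R on the −x side, so R = (-35.100, 0.0000). K and J share the same x with |KJ| = 38.6 and J on the −y side, so J = (0.0000, -38.600). The virtual corner opposite K is at (-35.100, -38.600). The tangent condition forces HD to be normal to RD and the tangent condition forces HN to be normal to NJ, with radius 4.4, so the center H sits 4.4 in from both sides at H = (-30.700, -34.200). That places the tangent points at D = (-35.100, -34.200) on RD and N = (-30.700, -38.600) on NJ. Then |KD| = |D − K| = 49.007.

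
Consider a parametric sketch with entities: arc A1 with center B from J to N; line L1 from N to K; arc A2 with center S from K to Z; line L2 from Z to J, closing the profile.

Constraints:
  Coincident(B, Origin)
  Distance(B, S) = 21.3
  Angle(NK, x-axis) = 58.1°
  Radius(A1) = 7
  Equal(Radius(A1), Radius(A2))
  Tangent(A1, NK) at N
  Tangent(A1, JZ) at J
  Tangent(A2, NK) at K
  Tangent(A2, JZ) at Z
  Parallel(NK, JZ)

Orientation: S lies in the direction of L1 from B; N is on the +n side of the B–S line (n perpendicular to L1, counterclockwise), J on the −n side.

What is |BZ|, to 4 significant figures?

22.42

The slot axis is L1's direction at 58.1°, so u = (cos 58.1°, sin 58.1°) = (0.5284, 0.8490) and n = (−sin 58.1°, cos 58.1°) = (-0.8490, 0.5284). B is at the origin and S lies 21.3 along u from B, so S = 21.3·u = (11.26, 18.08). Tangency of A1 to both parallel lines with radius 7.0 puts N and J at B ± 7.0·n: N = (-5.943, 3.699), J = (5.943, -3.699). Equal radii place K and Z the same way about S: K = S + 7.0·n = (5.313, 21.78), Z = S − 7.0·n = (17.20, 14.38). Then |BZ| = |Z − B| = 22.42.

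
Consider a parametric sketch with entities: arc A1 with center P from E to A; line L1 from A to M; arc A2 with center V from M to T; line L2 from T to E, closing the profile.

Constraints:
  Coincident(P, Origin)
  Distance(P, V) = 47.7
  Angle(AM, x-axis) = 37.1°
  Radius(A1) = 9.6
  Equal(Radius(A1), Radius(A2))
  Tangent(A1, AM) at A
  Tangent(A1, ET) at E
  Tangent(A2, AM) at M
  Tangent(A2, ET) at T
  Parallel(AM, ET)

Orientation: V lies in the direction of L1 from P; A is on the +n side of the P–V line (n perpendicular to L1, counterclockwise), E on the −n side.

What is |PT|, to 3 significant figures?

48.7

The slot axis is L1's direction at 37.1°, so u = (cos 37.1°, sin 37.1°) = (0.798, 0.603) and n = (−sin 37.1°, cos 37.1°) = (-0.603, 0.798). P is at the origin and V lies 47.7 along u from P, so V = 47.7·u = (38.0, 28.8). Tangency of A1 to both parallel lines with radius 9.6 puts A and E at P ± 9.6·n: A = (-5.79, 7.66), E = (5.79, -7.66). Equal radii place M and T the same way about V: M = V + 9.6·n = (32.3, 36.4), T = V − 9.6·n = (43.8, 21.1). Then |PT| = |T − P| = 48.7.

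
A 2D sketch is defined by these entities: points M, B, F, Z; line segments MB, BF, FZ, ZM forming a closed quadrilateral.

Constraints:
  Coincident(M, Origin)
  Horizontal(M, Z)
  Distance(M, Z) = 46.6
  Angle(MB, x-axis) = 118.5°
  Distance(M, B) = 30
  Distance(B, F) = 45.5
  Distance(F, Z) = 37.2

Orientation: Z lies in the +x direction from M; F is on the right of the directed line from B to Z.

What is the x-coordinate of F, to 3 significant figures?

11.2

M is at the origin; M and Z share the same y with |MZ| = 46.6 and Z in +x, so Z = (46.6, 0). MB runs at 118.5° with |MB| = 30.0, so B = (-14.3, 26.4). F is determined by |BF| = 45.5 and |FZ| = 37.2 together: it lies at the intersection of circle(B, 45.5) and circle(Z, 37.2). With |BZ| = 66.4, the foot of the radical line on BZ is 38.4 from B and the perpendicular offset is √(45.5² − 38.4²) = 24.5. Taking the right-of-BZ solution: F = (11.2, -11.3).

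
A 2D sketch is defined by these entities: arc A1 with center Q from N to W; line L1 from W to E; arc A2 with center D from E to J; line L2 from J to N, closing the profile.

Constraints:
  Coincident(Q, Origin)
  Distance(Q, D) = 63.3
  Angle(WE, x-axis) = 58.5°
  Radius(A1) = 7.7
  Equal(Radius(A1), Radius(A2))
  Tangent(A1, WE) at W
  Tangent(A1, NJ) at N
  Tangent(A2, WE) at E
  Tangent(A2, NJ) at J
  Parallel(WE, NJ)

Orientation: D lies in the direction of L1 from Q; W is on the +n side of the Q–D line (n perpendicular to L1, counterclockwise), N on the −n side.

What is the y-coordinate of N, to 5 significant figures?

-4.0232

The slot axis is L1's direction at 58.5°, so u = (cos 58.5°, sin 58.5°) = (0.52250, 0.85264) and n = (−sin 58.5°, cos 58.5°) = (-0.85264, 0.52250). Q is at the origin and D lies 63.3 along u from Q, so D = 63.3·u = (33.074, 53.972). Tangency of A1 to both parallel lines with radius 7.7 puts W and N at Q ± 7.7·n: W = (-6.5653, 4.0232), N = (6.5653, -4.0232). So N.y = -4.0232.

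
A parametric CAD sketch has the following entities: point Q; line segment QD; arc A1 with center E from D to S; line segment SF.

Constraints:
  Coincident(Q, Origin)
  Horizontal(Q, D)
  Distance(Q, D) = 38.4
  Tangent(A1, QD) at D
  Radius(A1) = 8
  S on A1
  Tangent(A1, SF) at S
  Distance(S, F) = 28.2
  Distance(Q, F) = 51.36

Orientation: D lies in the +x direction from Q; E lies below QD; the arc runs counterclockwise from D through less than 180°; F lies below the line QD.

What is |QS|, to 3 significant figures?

31.9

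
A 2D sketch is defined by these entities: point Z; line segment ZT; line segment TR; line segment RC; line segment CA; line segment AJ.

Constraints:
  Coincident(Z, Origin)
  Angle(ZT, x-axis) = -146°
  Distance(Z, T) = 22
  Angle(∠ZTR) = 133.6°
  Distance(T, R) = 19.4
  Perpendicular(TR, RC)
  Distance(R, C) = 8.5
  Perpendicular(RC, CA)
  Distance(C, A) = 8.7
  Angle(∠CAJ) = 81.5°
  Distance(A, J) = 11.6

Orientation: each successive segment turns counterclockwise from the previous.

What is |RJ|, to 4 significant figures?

7.592

Z is at the origin; ZT runs at -146.0° with length 22.0, so T = (-18.24, -12.30). ∠ZTR = 133.6° gives TR at -99.60° from the x-axis; with |TR| = 19.4, R = (-21.47, -31.43). The perpendicularity gives RC at right angles to TR, so RC runs at -9.600°; with |RC| = 8.5, C = (-13.09, -32.85). RC ⟂ CA, so CA runs at 80.40°; with |CA| = 8.7, A = (-11.64, -24.27). ∠CAJ = 81.5° gives AJ at 178.9° from the x-axis; with |AJ| = 11.6, J = (-23.24, -24.05). Then |RJ| = |J − R| = 7.592.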